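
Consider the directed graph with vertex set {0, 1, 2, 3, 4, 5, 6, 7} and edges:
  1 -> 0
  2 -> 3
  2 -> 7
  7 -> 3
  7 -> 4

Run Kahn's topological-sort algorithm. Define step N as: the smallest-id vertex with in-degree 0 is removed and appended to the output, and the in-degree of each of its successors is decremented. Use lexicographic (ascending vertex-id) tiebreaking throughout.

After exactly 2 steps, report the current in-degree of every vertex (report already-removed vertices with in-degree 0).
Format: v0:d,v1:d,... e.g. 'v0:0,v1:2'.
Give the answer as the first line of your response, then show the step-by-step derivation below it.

v0:0,v1:0,v2:0,v3:2,v4:1,v5:0,v6:0,v7:1

step 1: output 1; order=[1]; indeg=(0,0,0,2,1,0,0,1)
step 2: output 0; order=[1,0]; indeg=(0,0,0,2,1,0,0,1)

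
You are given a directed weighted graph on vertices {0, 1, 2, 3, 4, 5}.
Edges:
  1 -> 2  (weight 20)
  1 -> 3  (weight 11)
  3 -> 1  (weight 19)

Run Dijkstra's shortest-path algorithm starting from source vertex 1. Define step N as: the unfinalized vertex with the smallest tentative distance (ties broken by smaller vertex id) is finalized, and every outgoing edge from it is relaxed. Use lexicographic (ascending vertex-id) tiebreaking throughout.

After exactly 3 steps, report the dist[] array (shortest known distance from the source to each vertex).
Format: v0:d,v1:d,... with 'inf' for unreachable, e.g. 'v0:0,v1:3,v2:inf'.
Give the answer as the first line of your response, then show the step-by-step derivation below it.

v0:inf,v1:0,v2:20,v3:11,v4:inf,v5:inf

step 1: dist = v0:inf,v1:0,v2:20,v3:11,v4:inf,v5:inf
step 2: dist = v0:inf,v1:0,v2:20,v3:11,v4:inf,v5:inf
step 3: dist = v0:inf,v1:0,v2:20,v3:11,v4:inf,v5:inf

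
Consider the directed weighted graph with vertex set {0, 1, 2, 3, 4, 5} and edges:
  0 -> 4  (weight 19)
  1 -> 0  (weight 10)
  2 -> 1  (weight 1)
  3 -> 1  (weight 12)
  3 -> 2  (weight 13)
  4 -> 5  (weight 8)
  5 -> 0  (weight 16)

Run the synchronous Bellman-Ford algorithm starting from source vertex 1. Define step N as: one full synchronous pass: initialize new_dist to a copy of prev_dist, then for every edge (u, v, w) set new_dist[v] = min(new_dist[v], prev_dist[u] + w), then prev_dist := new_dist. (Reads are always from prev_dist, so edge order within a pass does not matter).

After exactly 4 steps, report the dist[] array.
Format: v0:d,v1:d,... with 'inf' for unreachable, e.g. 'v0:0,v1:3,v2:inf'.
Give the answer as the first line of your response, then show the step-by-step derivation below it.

v0:10,v1:0,v2:inf,v3:inf,v4:29,v5:37

step 1: dist = v0:10,v1:0,v2:inf,v3:inf,v4:inf,v5:inf
step 2: dist = v0:10,v1:0,v2:inf,v3:inf,v4:29,v5:inf
step 3: dist = v0:10,v1:0,v2:inf,v3:inf,v4:29,v5:37
step 4: dist = v0:10,v1:0,v2:inf,v3:inf,v4:29,v5:37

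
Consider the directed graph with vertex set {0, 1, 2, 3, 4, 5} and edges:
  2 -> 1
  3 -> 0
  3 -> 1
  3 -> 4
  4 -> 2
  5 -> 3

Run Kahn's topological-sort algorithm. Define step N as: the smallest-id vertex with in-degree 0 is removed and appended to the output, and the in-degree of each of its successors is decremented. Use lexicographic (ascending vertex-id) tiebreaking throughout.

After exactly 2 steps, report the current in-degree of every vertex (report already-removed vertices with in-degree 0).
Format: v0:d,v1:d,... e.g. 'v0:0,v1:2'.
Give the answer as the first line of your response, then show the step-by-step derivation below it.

v0:0,v1:1,v2:1,v3:0,v4:0,v5:0

step 1: output 5; order=[5]; indeg=(1,2,1,0,1,0)
step 2: output 3; order=[5,3]; indeg=(0,1,1,0,0,0)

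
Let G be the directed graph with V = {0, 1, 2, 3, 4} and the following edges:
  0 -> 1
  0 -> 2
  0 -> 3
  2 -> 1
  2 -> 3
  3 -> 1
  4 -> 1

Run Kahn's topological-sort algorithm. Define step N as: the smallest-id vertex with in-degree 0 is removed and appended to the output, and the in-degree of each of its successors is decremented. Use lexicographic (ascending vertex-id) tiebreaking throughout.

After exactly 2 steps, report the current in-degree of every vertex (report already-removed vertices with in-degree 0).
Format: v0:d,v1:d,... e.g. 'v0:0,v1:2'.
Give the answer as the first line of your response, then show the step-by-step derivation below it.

v0:0,v1:2,v2:0,v3:0,v4:0

step 1: output 0; order=[0]; indeg=(0,3,0,1,0)
step 2: output 2; order=[0,2]; indeg=(0,2,0,0,0)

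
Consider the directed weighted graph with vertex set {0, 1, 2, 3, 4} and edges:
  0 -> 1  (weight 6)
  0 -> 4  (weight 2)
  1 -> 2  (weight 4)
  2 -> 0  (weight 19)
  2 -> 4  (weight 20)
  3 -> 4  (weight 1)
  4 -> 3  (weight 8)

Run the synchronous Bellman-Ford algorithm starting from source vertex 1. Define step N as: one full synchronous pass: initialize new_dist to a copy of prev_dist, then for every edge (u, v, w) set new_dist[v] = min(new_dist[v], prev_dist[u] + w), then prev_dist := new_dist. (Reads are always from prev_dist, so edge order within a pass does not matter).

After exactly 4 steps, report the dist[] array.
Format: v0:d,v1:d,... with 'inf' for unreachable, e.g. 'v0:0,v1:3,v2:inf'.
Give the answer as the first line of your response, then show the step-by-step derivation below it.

v0:23,v1:0,v2:4,v3:32,v4:24

step 1: dist = v0:inf,v1:0,v2:4,v3:inf,v4:inf
step 2: dist = v0:23,v1:0,v2:4,v3:inf,v4:24
step 3: dist = v0:23,v1:0,v2:4,v3:32,v4:24
step 4: dist = v0:23,v1:0,v2:4,v3:32,v4:24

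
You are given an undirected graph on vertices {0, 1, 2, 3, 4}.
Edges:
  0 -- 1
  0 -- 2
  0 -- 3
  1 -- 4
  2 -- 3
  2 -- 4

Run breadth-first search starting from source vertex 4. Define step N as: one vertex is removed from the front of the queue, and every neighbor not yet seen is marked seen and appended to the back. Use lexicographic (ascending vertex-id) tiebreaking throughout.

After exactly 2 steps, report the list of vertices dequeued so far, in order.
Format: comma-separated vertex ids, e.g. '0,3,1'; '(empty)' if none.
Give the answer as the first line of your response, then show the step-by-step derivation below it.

4,1

step 1: dequeue 4; queue=[1,2]; order=4
step 2: dequeue 1; queue=[2,0]; order=4,1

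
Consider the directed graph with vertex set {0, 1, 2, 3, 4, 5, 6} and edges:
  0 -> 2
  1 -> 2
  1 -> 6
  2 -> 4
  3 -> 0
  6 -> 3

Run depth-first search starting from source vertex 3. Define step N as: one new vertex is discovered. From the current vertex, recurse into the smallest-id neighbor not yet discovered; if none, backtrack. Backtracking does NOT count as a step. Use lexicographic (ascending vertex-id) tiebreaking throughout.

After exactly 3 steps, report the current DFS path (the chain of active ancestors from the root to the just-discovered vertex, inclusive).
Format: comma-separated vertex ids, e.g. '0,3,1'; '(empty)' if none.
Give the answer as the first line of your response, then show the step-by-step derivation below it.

3,0,2

step 1: discover 3; path=3; order=3
step 2: discover 0; path=3>0; order=3,0
step 3: discover 2; path=3>0>2; order=3,0,2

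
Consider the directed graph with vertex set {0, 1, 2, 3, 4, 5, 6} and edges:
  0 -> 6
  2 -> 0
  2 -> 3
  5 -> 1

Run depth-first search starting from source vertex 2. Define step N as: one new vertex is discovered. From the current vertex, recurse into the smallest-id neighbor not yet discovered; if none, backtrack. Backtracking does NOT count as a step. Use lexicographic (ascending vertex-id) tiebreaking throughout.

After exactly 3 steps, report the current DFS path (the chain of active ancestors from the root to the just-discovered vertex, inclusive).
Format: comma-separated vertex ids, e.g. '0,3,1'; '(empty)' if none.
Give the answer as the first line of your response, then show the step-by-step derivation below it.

2,0,6

step 1: discover 2; path=2; order=2
step 2: discover 0; path=2>0; order=2,0
step 3: discover 6; path=2>0>6; order=2,0,6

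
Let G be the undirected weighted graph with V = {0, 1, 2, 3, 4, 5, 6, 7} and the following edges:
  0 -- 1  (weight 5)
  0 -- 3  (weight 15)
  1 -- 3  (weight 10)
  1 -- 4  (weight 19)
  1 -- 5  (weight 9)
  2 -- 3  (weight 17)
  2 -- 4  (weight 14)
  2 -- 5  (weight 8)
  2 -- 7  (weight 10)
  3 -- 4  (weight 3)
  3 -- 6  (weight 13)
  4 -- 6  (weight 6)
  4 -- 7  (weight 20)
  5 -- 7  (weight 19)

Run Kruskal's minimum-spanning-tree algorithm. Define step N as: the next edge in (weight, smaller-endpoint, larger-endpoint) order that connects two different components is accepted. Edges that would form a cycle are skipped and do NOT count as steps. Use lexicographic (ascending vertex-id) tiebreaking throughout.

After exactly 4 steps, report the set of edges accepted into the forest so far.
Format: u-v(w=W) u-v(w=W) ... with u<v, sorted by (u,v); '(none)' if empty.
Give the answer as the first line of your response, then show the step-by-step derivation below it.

0-1(w=5) 2-5(w=8) 3-4(w=3) 4-6(w=6)

step 1: add edge 3-4 (w=3); MST = {3-4(w=3)}
step 2: add edge 0-1 (w=5); MST = {0-1(w=5) 3-4(w=3)}
step 3: add edge 4-6 (w=6); MST = {0-1(w=5) 3-4(w=3) 4-6(w=6)}
step 4: add edge 2-5 (w=8); MST = {0-1(w=5) 2-5(w=8) 3-4(w=3) 4-6(w=6)}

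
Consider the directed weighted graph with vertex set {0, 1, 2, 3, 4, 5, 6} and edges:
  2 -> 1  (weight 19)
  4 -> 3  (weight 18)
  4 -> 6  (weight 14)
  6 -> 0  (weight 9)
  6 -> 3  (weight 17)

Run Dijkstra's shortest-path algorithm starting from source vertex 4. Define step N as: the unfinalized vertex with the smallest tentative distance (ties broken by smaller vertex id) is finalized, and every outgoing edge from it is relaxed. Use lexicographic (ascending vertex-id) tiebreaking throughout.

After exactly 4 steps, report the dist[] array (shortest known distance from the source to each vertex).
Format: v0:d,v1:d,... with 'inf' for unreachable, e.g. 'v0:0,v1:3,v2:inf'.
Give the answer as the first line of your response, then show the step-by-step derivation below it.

v0:23,v1:inf,v2:inf,v3:18,v4:0,v5:inf,v6:14

step 1: dist = v0:inf,v1:inf,v2:inf,v3:18,v4:0,v5:inf,v6:14
step 2: dist = v0:23,v1:inf,v2:inf,v3:18,v4:0,v5:inf,v6:14
step 3: dist = v0:23,v1:inf,v2:inf,v3:18,v4:0,v5:inf,v6:14
step 4: dist = v0:23,v1:inf,v2:inf,v3:18,v4:0,v5:inf,v6:14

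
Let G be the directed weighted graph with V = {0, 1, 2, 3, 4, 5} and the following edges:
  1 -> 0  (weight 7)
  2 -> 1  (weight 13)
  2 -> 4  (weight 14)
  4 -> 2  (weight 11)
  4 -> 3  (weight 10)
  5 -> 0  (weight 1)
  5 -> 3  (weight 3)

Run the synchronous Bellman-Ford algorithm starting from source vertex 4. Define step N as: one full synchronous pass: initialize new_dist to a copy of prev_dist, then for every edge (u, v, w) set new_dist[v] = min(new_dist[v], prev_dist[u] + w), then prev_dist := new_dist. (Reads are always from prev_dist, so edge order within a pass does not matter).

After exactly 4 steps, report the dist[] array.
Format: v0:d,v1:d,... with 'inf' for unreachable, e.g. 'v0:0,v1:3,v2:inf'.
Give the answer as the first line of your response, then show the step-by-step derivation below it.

v0:31,v1:24,v2:11,v3:10,v4:0,v5:inf

step 1: dist = v0:inf,v1:inf,v2:11,v3:10,v4:0,v5:inf
step 2: dist = v0:inf,v1:24,v2:11,v3:10,v4:0,v5:inf
step 3: dist = v0:31,v1:24,v2:11,v3:10,v4:0,v5:inf
step 4: dist = v0:31,v1:24,v2:11,v3:10,v4:0,v5:inf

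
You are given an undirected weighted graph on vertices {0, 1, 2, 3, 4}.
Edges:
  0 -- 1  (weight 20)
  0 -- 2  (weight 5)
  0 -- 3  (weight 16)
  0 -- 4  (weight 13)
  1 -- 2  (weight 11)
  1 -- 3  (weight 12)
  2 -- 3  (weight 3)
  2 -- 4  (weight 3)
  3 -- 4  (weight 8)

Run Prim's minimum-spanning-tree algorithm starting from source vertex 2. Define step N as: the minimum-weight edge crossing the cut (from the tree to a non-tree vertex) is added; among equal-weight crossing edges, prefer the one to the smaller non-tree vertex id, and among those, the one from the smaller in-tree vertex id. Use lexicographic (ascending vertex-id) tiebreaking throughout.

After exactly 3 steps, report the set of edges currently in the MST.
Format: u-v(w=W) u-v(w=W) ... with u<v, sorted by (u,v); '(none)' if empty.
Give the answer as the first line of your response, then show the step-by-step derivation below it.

0-2(w=5) 2-3(w=3) 2-4(w=3)

step 1: add edge 2-3 (w=3); MST = {2-3(w=3)}
step 2: add edge 2-4 (w=3); MST = {2-3(w=3) 2-4(w=3)}
step 3: add edge 0-2 (w=5); MST = {0-2(w=5) 2-3(w=3) 2-4(w=3)}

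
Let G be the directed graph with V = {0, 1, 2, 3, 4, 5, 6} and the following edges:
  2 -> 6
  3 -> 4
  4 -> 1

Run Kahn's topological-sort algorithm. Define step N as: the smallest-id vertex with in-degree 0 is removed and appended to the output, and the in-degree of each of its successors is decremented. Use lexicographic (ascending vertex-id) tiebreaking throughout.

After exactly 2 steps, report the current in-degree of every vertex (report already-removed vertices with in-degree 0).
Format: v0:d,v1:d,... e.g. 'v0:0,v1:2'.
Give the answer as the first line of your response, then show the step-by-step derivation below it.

v0:0,v1:1,v2:0,v3:0,v4:1,v5:0,v6:0

step 1: output 0; order=[0]; indeg=(0,1,0,0,1,0,1)
step 2: output 2; order=[0,2]; indeg=(0,1,0,0,1,0,0)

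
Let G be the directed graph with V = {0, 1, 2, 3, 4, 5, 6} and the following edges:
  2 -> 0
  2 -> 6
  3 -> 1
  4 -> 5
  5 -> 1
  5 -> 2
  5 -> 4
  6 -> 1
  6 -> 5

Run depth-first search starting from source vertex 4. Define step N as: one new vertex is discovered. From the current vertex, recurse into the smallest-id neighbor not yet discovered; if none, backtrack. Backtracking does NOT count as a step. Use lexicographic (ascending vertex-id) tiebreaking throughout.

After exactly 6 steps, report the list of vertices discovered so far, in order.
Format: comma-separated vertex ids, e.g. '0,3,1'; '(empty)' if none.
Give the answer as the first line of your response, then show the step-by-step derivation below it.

4,5,1,2,0,6

step 1: discover 4; path=4; order=4
step 2: discover 5; path=4>5; order=4,5
step 3: discover 1; path=4>5>1; order=4,5,1
step 4: discover 2; path=4>5>2; order=4,5,1,2
step 5: discover 0; path=4>5>2>0; order=4,5,1,2,0
step 6: discover 6; path=4>5>2>6; order=4,5,1,2,0,6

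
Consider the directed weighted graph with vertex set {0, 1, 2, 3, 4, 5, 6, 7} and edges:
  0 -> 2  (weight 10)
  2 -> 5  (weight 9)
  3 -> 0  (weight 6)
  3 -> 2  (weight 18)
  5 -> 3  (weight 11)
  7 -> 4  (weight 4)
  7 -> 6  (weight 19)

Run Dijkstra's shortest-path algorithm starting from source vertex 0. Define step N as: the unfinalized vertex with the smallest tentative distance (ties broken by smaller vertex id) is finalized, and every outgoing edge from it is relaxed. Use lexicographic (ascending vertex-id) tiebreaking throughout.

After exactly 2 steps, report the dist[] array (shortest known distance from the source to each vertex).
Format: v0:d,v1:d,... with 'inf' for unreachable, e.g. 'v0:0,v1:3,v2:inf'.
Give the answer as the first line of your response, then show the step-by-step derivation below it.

v0:0,v1:inf,v2:10,v3:inf,v4:inf,v5:19,v6:inf,v7:inf

step 1: dist = v0:0,v1:inf,v2:10,v3:inf,v4:inf,v5:inf,v6:inf,v7:inf
step 2: dist = v0:0,v1:inf,v2:10,v3:inf,v4:inf,v5:19,v6:inf,v7:inf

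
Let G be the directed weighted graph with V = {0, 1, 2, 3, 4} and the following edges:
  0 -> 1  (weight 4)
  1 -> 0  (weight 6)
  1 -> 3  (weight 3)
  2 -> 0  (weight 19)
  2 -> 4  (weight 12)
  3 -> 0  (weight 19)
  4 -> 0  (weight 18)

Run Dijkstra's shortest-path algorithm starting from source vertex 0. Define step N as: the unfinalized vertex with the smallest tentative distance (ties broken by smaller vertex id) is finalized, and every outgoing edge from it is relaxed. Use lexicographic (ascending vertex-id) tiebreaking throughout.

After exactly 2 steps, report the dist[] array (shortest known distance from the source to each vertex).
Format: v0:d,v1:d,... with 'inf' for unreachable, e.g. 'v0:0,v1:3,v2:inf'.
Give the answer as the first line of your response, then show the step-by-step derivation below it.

v0:0,v1:4,v2:inf,v3:7,v4:inf

step 1: dist = v0:0,v1:4,v2:inf,v3:inf,v4:inf
step 2: dist = v0:0,v1:4,v2:inf,v3:7,v4:inf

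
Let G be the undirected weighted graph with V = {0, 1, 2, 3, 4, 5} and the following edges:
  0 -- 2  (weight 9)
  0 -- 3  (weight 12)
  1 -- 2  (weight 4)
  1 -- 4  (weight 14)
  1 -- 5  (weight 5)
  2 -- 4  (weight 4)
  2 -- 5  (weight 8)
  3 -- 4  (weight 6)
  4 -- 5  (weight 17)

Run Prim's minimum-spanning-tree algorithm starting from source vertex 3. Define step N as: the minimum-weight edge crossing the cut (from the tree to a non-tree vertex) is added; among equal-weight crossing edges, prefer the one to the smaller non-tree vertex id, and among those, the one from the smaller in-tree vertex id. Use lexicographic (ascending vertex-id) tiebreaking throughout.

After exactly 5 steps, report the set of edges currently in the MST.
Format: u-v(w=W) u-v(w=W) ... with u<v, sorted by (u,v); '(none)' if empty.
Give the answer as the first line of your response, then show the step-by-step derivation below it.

0-2(w=9) 1-2(w=4) 1-5(w=5) 2-4(w=4) 3-4(w=6)

step 1: add edge 3-4 (w=6); MST = {3-4(w=6)}
step 2: add edge 2-4 (w=4); MST = {2-4(w=4) 3-4(w=6)}
step 3: add edge 1-2 (w=4); MST = {1-2(w=4) 2-4(w=4) 3-4(w=6)}
step 4: add edge 1-5 (w=5); MST = {1-2(w=4) 1-5(w=5) 2-4(w=4) 3-4(w=6)}
step 5: add edge 0-2 (w=9); MST = {0-2(w=9) 1-2(w=4) 1-5(w=5) 2-4(w=4) 3-4(w=6)}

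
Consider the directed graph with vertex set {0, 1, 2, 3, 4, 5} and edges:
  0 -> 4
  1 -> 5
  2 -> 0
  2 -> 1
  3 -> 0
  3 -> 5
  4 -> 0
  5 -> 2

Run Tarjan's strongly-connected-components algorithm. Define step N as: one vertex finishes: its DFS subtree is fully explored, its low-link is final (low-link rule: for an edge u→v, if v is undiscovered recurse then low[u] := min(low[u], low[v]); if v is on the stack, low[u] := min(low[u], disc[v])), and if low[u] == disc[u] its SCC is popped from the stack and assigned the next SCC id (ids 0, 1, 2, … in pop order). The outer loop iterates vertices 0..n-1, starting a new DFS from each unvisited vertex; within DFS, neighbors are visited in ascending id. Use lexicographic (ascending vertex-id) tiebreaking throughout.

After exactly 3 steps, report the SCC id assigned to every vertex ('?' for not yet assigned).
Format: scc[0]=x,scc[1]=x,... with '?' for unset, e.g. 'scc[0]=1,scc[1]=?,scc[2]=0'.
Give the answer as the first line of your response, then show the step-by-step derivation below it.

scc[0]=0,scc[1]=?,scc[2]=?,scc[3]=?,scc[4]=0,scc[5]=?

step 1: low=(low[0]=0,low[1]=?,low[2]=?,low[3]=?,low[4]=0,low[5]=?); scc=(scc[0]=?,scc[1]=?,scc[2]=?,scc[3]=?,scc[4]=?,scc[5]=?)
step 2: low=(low[0]=0,low[1]=?,low[2]=?,low[3]=?,low[4]=0,low[5]=?); scc=(scc[0]=0,scc[1]=?,scc[2]=?,scc[3]=?,scc[4]=0,scc[5]=?)
step 3: low=(low[0]=0,low[1]=2,low[2]=2,low[3]=?,low[4]=0,low[5]=3); scc=(scc[0]=0,scc[1]=?,scc[2]=?,scc[3]=?,scc[4]=0,scc[5]=?)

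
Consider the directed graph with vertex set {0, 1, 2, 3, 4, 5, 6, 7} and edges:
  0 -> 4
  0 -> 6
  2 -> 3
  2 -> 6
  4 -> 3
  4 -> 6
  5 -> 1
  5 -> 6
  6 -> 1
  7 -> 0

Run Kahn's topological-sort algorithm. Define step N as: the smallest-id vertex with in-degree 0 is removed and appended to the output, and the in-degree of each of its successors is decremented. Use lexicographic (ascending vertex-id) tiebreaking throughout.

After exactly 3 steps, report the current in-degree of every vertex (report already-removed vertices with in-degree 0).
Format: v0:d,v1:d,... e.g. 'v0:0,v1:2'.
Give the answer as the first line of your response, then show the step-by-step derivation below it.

v0:0,v1:1,v2:0,v3:1,v4:1,v5:0,v6:2,v7:0

step 1: output 2; order=[2]; indeg=(1,2,0,1,1,0,3,0)
step 2: output 5; order=[2,5]; indeg=(1,1,0,1,1,0,2,0)
step 3: output 7; order=[2,5,7]; indeg=(0,1,0,1,1,0,2,0)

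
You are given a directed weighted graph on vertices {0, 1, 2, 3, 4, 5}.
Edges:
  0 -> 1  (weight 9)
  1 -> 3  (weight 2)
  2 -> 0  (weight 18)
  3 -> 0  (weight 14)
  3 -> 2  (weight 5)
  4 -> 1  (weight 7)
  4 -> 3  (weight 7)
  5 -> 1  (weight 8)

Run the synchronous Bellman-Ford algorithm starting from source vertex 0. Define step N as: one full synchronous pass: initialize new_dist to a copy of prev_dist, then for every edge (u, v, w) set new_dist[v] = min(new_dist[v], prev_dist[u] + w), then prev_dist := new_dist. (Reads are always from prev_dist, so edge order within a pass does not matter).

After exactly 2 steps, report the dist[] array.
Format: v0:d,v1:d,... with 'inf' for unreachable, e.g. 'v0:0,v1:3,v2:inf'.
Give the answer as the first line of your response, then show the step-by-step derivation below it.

v0:0,v1:9,v2:inf,v3:11,v4:inf,v5:inf

step 1: dist = v0:0,v1:9,v2:inf,v3:inf,v4:inf,v5:inf
step 2: dist = v0:0,v1:9,v2:inf,v3:11,v4:inf,v5:inf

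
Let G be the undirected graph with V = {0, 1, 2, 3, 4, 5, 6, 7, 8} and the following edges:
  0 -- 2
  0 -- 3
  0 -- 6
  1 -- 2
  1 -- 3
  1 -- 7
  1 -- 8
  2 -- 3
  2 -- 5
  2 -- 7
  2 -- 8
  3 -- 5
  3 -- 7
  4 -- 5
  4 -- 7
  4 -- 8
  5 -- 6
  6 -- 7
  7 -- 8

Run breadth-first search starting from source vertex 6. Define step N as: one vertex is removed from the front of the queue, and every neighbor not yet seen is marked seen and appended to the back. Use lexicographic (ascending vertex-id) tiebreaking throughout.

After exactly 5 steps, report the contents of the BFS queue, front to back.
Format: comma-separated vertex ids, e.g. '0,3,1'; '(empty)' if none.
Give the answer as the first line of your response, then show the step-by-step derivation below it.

3,4,1,8

step 1: dequeue 6; queue=[0,5,7]; order=6
step 2: dequeue 0; queue=[5,7,2,3]; order=6,0
step 3: dequeue 5; queue=[7,2,3,4]; order=6,0,5
step 4: dequeue 7; queue=[2,3,4,1,8]; order=6,0,5,7
step 5: dequeue 2; queue=[3,4,1,8]; order=6,0,5,7,2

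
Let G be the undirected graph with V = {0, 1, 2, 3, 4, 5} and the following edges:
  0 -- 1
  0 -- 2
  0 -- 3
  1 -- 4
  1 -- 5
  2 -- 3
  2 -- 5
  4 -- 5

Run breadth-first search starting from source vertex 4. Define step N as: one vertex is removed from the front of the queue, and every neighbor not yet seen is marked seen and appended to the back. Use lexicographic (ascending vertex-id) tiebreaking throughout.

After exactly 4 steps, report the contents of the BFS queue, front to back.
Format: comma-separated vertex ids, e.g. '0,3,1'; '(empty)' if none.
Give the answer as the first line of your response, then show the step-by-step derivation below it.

2,3

step 1: dequeue 4; queue=[1,5]; order=4
step 2: dequeue 1; queue=[5,0]; order=4,1
step 3: dequeue 5; queue=[0,2]; order=4,1,5
step 4: dequeue 0; queue=[2,3]; order=4,1,5,0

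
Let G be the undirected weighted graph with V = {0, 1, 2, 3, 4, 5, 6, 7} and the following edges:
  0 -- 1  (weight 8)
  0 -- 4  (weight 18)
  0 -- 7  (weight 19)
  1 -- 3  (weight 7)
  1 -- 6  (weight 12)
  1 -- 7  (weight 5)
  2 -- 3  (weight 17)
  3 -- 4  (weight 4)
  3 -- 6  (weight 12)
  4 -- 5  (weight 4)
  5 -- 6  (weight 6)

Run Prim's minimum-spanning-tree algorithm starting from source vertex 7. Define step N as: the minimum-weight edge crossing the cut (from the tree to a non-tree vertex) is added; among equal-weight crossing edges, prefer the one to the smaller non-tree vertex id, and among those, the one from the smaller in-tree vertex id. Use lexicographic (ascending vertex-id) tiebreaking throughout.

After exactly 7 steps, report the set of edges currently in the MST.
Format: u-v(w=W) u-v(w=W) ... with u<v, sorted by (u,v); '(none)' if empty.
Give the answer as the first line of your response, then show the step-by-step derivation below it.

0-1(w=8) 1-3(w=7) 1-7(w=5) 2-3(w=17) 3-4(w=4) 4-5(w=4) 5-6(w=6)

step 1: add edge 1-7 (w=5); MST = {1-7(w=5)}
step 2: add edge 1-3 (w=7); MST = {1-3(w=7) 1-7(w=5)}
step 3: add edge 3-4 (w=4); MST = {1-3(w=7) 1-7(w=5) 3-4(w=4)}
step 4: add edge 4-5 (w=4); MST = {1-3(w=7) 1-7(w=5) 3-4(w=4) 4-5(w=4)}
step 5: add edge 5-6 (w=6); MST = {1-3(w=7) 1-7(w=5) 3-4(w=4) 4-5(w=4) 5-6(w=6)}
step 6: add edge 0-1 (w=8); MST = {0-1(w=8) 1-3(w=7) 1-7(w=5) 3-4(w=4) 4-5(w=4) 5-6(w=6)}
step 7: add edge 2-3 (w=17); MST = {0-1(w=8) 1-3(w=7) 1-7(w=5) 2-3(w=17) 3-4(w=4) 4-5(w=4) 5-6(w=6)}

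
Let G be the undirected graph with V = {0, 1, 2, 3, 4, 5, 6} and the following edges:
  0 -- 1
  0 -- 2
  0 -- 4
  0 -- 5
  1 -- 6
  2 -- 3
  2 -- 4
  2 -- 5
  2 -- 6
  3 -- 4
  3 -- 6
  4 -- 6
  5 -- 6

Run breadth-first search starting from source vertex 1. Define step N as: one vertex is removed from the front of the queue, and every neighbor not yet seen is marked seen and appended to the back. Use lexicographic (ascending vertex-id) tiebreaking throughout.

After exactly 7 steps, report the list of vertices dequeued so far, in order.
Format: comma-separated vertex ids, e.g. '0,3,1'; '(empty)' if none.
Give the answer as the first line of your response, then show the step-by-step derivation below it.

1,0,6,2,4,5,3

step 1: dequeue 1; queue=[0,6]; order=1
step 2: dequeue 0; queue=[6,2,4,5]; order=1,0
step 3: dequeue 6; queue=[2,4,5,3]; order=1,0,6
step 4: dequeue 2; queue=[4,5,3]; order=1,0,6,2
step 5: dequeue 4; queue=[5,3]; order=1,0,6,2,4
step 6: dequeue 5; queue=[3]; order=1,0,6,2,4,5
step 7: dequeue 3; queue=[(empty)]; order=1,0,6,2,4,5,3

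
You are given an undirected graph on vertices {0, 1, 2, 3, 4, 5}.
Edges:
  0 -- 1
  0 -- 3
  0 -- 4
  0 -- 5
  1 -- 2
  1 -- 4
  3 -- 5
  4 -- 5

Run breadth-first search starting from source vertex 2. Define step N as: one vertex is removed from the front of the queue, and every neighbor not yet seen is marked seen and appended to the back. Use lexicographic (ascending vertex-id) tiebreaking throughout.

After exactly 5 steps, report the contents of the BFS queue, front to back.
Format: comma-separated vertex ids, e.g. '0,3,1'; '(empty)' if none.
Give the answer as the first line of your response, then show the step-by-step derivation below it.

5

step 1: dequeue 2; queue=[1]; order=2
step 2: dequeue 1; queue=[0,4]; order=2,1
step 3: dequeue 0; queue=[4,3,5]; order=2,1,0
step 4: dequeue 4; queue=[3,5]; order=2,1,0,4
step 5: dequeue 3; queue=[5]; order=2,1,0,4,3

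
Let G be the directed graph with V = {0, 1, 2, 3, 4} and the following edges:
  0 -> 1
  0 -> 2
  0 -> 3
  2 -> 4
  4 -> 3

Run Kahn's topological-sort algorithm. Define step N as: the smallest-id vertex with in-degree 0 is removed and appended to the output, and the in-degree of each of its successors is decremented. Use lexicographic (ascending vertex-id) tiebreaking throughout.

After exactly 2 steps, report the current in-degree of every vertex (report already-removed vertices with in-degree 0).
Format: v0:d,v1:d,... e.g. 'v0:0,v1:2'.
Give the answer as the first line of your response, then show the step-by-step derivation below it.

v0:0,v1:0,v2:0,v3:1,v4:1

step 1: output 0; order=[0]; indeg=(0,0,0,1,1)
step 2: output 1; order=[0,1]; indeg=(0,0,0,1,1)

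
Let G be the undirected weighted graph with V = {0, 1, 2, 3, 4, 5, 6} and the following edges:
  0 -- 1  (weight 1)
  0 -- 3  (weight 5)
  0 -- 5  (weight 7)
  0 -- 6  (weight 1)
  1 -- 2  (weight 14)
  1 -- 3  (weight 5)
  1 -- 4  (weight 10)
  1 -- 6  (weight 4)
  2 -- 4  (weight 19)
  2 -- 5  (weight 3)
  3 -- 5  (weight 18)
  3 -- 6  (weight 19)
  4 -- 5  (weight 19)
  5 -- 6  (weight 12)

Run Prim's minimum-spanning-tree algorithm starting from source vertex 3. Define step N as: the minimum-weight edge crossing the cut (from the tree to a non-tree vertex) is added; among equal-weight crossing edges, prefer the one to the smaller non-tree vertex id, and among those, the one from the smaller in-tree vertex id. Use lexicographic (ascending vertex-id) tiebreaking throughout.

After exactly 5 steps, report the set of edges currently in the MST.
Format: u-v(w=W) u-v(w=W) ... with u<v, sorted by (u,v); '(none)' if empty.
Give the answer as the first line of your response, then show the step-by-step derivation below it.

0-1(w=1) 0-3(w=5) 0-5(w=7) 0-6(w=1) 2-5(w=3)

step 1: add edge 0-3 (w=5); MST = {0-3(w=5)}
step 2: add edge 0-1 (w=1); MST = {0-1(w=1) 0-3(w=5)}
step 3: add edge 0-6 (w=1); MST = {0-1(w=1) 0-3(w=5) 0-6(w=1)}
step 4: add edge 0-5 (w=7); MST = {0-1(w=1) 0-3(w=5) 0-5(w=7) 0-6(w=1)}
step 5: add edge 2-5 (w=3); MST = {0-1(w=1) 0-3(w=5) 0-5(w=7) 0-6(w=1) 2-5(w=3)}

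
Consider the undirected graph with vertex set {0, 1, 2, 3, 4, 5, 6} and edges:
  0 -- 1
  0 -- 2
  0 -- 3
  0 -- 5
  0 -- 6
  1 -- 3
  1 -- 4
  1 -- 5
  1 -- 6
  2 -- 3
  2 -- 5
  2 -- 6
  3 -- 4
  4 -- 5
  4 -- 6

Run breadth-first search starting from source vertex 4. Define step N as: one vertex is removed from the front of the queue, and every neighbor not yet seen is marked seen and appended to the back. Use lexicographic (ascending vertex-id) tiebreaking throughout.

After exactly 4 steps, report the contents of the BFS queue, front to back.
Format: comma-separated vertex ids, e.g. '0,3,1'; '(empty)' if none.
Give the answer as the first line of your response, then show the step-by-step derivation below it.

6,0,2

step 1: dequeue 4; queue=[1,3,5,6]; order=4
step 2: dequeue 1; queue=[3,5,6,0]; order=4,1
step 3: dequeue 3; queue=[5,6,0,2]; order=4,1,3
step 4: dequeue 5; queue=[6,0,2]; order=4,1,3,5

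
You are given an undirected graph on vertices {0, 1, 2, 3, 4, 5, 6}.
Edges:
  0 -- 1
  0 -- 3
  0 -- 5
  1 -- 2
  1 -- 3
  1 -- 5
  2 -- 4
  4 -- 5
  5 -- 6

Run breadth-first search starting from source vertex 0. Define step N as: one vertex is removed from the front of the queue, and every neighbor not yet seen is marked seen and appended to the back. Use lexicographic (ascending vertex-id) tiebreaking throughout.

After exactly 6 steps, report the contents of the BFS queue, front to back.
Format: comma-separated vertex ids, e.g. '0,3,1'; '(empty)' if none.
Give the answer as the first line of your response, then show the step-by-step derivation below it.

6

step 1: dequeue 0; queue=[1,3,5]; order=0
step 2: dequeue 1; queue=[3,5,2]; order=0,1
step 3: dequeue 3; queue=[5,2]; order=0,1,3
step 4: dequeue 5; queue=[2,4,6]; order=0,1,3,5
step 5: dequeue 2; queue=[4,6]; order=0,1,3,5,2
step 6: dequeue 4; queue=[6]; order=0,1,3,5,2,4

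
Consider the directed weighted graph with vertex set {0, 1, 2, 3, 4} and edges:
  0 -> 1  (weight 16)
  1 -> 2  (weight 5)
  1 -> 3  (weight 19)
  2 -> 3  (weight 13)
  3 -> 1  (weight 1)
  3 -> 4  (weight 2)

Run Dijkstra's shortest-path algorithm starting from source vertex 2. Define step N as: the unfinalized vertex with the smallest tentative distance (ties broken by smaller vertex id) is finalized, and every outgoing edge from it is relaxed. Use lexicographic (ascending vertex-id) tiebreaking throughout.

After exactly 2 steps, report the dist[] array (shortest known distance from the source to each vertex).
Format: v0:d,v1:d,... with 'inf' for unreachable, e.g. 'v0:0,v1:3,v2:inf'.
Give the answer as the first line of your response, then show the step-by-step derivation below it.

v0:inf,v1:14,v2:0,v3:13,v4:15

step 1: dist = v0:inf,v1:inf,v2:0,v3:13,v4:inf
step 2: dist = v0:inf,v1:14,v2:0,v3:13,v4:15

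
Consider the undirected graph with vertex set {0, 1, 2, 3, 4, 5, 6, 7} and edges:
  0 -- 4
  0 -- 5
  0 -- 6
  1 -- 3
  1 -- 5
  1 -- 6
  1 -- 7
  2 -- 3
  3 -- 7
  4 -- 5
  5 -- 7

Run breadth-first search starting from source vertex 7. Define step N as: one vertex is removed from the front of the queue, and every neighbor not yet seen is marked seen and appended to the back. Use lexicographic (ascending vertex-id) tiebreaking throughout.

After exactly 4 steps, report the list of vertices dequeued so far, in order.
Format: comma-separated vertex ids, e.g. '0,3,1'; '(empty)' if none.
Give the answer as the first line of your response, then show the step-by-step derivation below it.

7,1,3,5

step 1: dequeue 7; queue=[1,3,5]; order=7
step 2: dequeue 1; queue=[3,5,6]; order=7,1
step 3: dequeue 3; queue=[5,6,2]; order=7,1,3
step 4: dequeue 5; queue=[6,2,0,4]; order=7,1,3,5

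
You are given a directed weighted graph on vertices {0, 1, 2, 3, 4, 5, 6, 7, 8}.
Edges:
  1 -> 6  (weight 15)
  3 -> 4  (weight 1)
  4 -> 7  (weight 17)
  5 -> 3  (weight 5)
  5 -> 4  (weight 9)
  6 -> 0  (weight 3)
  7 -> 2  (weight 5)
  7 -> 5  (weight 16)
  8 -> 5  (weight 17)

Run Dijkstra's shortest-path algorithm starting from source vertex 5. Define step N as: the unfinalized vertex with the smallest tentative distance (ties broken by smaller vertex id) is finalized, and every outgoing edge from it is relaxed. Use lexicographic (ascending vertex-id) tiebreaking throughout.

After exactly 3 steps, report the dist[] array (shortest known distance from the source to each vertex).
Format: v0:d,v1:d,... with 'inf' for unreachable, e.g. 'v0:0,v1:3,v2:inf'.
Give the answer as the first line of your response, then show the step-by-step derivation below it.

v0:inf,v1:inf,v2:inf,v3:5,v4:6,v5:0,v6:inf,v7:23,v8:inf

step 1: dist = v0:inf,v1:inf,v2:inf,v3:5,v4:9,v5:0,v6:inf,v7:inf,v8:inf
step 2: dist = v0:inf,v1:inf,v2:inf,v3:5,v4:6,v5:0,v6:inf,v7:inf,v8:inf
step 3: dist = v0:inf,v1:inf,v2:inf,v3:5,v4:6,v5:0,v6:inf,v7:23,v8:inf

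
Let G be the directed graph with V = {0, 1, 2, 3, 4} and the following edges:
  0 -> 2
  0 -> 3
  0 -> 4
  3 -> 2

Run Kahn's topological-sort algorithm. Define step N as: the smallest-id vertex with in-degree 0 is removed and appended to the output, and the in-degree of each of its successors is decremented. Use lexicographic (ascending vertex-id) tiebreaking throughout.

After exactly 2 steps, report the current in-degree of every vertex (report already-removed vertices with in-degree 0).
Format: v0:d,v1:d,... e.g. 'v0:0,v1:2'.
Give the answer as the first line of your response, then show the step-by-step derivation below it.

v0:0,v1:0,v2:1,v3:0,v4:0

step 1: output 0; order=[0]; indeg=(0,0,1,0,0)
step 2: output 1; order=[0,1]; indeg=(0,0,1,0,0)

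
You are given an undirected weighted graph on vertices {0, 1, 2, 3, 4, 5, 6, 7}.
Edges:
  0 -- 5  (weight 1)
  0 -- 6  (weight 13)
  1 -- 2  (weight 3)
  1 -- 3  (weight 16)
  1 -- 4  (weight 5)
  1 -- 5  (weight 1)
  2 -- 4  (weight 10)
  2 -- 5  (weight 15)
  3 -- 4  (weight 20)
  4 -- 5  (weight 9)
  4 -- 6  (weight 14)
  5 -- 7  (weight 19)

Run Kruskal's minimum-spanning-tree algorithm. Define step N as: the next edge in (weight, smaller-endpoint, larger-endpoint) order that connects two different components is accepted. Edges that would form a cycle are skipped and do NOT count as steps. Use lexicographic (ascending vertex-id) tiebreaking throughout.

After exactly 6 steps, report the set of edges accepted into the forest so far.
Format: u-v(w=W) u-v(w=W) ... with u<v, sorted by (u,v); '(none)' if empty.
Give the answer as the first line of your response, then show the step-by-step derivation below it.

0-5(w=1) 0-6(w=13) 1-2(w=3) 1-3(w=16) 1-4(w=5) 1-5(w=1)

step 1: add edge 0-5 (w=1); MST = {0-5(w=1)}
step 2: add edge 1-5 (w=1); MST = {0-5(w=1) 1-5(w=1)}
step 3: add edge 1-2 (w=3); MST = {0-5(w=1) 1-2(w=3) 1-5(w=1)}
step 4: add edge 1-4 (w=5); MST = {0-5(w=1) 1-2(w=3) 1-4(w=5) 1-5(w=1)}
step 5: add edge 0-6 (w=13); MST = {0-5(w=1) 0-6(w=13) 1-2(w=3) 1-4(w=5) 1-5(w=1)}
step 6: add edge 1-3 (w=16); MST = {0-5(w=1) 0-6(w=13) 1-2(w=3) 1-3(w=16) 1-4(w=5) 1-5(w=1)}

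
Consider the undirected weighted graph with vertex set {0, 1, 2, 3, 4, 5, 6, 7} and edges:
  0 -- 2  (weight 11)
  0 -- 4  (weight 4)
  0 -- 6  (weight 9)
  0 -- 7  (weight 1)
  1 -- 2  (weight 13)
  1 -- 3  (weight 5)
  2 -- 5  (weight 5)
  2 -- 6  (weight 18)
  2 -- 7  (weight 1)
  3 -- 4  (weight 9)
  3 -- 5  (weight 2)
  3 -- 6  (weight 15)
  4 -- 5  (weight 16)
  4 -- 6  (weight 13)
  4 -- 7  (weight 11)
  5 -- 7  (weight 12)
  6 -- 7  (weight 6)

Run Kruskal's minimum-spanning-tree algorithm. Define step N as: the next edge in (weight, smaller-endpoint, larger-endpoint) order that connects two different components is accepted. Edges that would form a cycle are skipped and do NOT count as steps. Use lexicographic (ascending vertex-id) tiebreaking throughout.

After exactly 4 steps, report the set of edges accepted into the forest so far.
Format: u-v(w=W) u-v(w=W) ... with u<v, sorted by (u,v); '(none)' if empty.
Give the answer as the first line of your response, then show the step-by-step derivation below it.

0-4(w=4) 0-7(w=1) 2-7(w=1) 3-5(w=2)

step 1: add edge 0-7 (w=1); MST = {0-7(w=1)}
step 2: add edge 2-7 (w=1); MST = {0-7(w=1) 2-7(w=1)}
step 3: add edge 3-5 (w=2); MST = {0-7(w=1) 2-7(w=1) 3-5(w=2)}
step 4: add edge 0-4 (w=4); MST = {0-4(w=4) 0-7(w=1) 2-7(w=1) 3-5(w=2)}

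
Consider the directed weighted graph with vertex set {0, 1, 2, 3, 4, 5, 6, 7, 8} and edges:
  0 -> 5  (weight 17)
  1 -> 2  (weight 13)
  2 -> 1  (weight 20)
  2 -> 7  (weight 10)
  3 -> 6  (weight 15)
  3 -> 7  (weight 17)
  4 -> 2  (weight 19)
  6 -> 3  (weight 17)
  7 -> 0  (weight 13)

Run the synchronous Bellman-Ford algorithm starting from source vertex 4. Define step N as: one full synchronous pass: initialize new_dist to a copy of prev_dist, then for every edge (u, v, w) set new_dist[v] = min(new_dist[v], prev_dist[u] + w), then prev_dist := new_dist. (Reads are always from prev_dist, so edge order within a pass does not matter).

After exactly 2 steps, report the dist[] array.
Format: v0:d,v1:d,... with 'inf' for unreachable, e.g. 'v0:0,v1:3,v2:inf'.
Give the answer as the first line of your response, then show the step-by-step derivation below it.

v0:inf,v1:39,v2:19,v3:inf,v4:0,v5:inf,v6:inf,v7:29,v8:inf

step 1: dist = v0:inf,v1:inf,v2:19,v3:inf,v4:0,v5:inf,v6:inf,v7:inf,v8:inf
step 2: dist = v0:inf,v1:39,v2:19,v3:inf,v4:0,v5:inf,v6:inf,v7:29,v8:inf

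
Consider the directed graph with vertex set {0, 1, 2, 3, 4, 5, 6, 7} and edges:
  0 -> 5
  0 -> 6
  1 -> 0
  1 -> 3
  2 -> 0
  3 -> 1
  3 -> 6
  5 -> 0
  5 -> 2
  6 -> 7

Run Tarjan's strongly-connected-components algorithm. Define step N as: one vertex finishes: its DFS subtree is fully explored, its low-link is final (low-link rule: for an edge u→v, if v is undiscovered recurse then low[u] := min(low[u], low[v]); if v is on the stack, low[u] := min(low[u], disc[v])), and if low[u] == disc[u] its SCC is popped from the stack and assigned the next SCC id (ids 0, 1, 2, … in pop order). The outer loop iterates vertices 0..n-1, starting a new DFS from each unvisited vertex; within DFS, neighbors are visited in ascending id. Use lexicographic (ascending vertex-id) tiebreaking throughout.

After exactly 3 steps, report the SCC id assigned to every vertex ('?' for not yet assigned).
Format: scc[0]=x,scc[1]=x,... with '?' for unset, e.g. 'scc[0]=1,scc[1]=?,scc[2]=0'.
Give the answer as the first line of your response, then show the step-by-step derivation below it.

scc[0]=?,scc[1]=?,scc[2]=?,scc[3]=?,scc[4]=?,scc[5]=?,scc[6]=?,scc[7]=0

step 1: low=(low[0]=0,low[1]=?,low[2]=0,low[3]=?,low[4]=?,low[5]=0,low[6]=?,low[7]=?); scc=(scc[0]=?,scc[1]=?,scc[2]=?,scc[3]=?,scc[4]=?,scc[5]=?,scc[6]=?,scc[7]=?)
step 2: low=(low[0]=0,low[1]=?,low[2]=0,low[3]=?,low[4]=?,low[5]=0,low[6]=?,low[7]=?); scc=(scc[0]=?,scc[1]=?,scc[2]=?,scc[3]=?,scc[4]=?,scc[5]=?,scc[6]=?,scc[7]=?)
step 3: low=(low[0]=0,low[1]=?,low[2]=0,low[3]=?,low[4]=?,low[5]=0,low[6]=3,low[7]=4); scc=(scc[0]=?,scc[1]=?,scc[2]=?,scc[3]=?,scc[4]=?,scc[5]=?,scc[6]=?,scc[7]=0)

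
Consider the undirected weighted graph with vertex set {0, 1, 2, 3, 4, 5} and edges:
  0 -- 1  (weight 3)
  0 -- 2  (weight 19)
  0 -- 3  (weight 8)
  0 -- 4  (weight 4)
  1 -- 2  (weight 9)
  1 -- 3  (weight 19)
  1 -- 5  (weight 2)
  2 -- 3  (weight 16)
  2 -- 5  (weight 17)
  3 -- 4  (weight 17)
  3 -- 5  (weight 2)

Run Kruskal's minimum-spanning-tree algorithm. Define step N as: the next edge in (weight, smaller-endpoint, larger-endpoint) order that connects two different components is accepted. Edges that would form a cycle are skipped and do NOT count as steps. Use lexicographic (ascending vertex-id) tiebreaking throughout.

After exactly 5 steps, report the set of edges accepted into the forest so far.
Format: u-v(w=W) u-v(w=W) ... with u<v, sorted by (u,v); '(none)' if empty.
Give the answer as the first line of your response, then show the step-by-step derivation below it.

0-1(w=3) 0-4(w=4) 1-2(w=9) 1-5(w=2) 3-5(w=2)

step 1: add edge 1-5 (w=2); MST = {1-5(w=2)}
step 2: add edge 3-5 (w=2); MST = {1-5(w=2) 3-5(w=2)}
step 3: add edge 0-1 (w=3); MST = {0-1(w=3) 1-5(w=2) 3-5(w=2)}
step 4: add edge 0-4 (w=4); MST = {0-1(w=3) 0-4(w=4) 1-5(w=2) 3-5(w=2)}
step 5: add edge 1-2 (w=9); MST = {0-1(w=3) 0-4(w=4) 1-2(w=9) 1-5(w=2) 3-5(w=2)}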